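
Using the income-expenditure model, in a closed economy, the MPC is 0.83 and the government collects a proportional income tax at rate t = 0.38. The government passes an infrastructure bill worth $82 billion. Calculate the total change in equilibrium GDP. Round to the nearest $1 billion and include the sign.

+$169 billion

Expenditure multiplier = 1/(1 − c(1−t)) = 1/(1 − 0.83×0.62) = 1/0.4854 ≈ 2.06.
ΔY = k × ΔG = (+$82 billion) / 0.4854 ≈ +$169 billion.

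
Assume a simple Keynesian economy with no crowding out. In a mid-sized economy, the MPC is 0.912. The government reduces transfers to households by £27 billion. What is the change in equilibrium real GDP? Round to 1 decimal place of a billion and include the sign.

The transfer change shifts disposable income by −£27 billion, so first-round consumption changes by c·ΔTR = 0.912 × (−£27 billion) = −£24.624 billion.
Expenditure multiplier = 1/(1 − MPC) = 1/(1 − 0.912) = 1/0.088 ≈ 11.364.
The transfer multiplier is c × k ≈ 10.364, so ΔY = k × (c·ΔTR) = (−£24.624 billion) / 0.088 ≈ −£279.8 billion.

−£279.8 billion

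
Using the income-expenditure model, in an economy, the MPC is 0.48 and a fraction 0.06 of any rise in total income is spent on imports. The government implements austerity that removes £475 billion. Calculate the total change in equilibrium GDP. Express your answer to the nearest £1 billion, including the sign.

Government-spending multiplier = 1/(1 − c + m) = 1/(1 − 0.48 + 0.06) = 1/0.58 ≈ 1.724.
ΔY = k × ΔG = (−£475 billion) / 0.58 ≈ −£819 billion.

−£819 billion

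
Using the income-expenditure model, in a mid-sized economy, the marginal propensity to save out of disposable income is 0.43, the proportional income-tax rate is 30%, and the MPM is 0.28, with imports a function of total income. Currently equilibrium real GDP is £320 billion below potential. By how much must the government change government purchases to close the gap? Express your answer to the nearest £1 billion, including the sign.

+£282 billion

MPC = 1 − MPS = 1 − 0.43 = 0.57.
Spending multiplier = 1/(1 − c(1−t) + m) = 1/(1 − 0.57×0.7 + 0.28) = 1/0.881 ≈ 1.135.
Need ΔY = +£320 billion, so ΔG = ΔY/k = (+£320 billion) × 0.881 ≈ +£282 billion.
The government should increase government purchases by £282 billion.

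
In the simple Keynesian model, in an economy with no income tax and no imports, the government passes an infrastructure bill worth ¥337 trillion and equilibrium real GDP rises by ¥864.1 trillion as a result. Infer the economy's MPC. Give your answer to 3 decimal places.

0.610

Implied spending multiplier k = ΔY/ΔG = 864.1/337 ≈ 2.5641.
Since k = 1/(1 − MPC), MPC = 1 − 1/k = 1 − ΔG/ΔY = 1 − 337/864.1 ≈ 0.610.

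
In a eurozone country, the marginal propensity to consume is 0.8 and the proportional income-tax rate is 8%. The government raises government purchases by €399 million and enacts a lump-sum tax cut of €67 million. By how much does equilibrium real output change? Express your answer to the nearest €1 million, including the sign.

+€1,714 million

Expenditure multiplier = 1/(1 − c(1−t)) = 1/(1 − 0.8×0.92) = 1/0.264 ≈ 3.788.
ΔG contributes k·ΔG = (+€399 million) / 0.264 ≈ +€1,511.4 million.
ΔT of −€67 million changes first-round spending by −c·ΔT = +€53.6 million, contributing k·(−c·ΔT) = (+€53.6 million) / 0.264 ≈ +€203 million.
Net ΔY = k(ΔG − c·ΔT) = (+€452.6 million) / 0.264 ≈ +€1,714 million.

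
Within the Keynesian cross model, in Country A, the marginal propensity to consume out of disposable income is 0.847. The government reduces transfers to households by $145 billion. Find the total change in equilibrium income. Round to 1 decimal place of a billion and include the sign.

−$802.7 billion

The transfer change shifts disposable income by −$145 billion, so first-round consumption changes by c·ΔTR = 0.847 × (−$145 billion) = −$122.815 billion.
Expenditure multiplier = 1/(1 − MPC) = 1/(1 − 0.847) = 1/0.153 ≈ 6.536.
The transfer multiplier is c × k ≈ 5.536, so ΔY = k × (c·ΔTR) = (−$122.815 billion) / 0.153 ≈ −$802.7 billion.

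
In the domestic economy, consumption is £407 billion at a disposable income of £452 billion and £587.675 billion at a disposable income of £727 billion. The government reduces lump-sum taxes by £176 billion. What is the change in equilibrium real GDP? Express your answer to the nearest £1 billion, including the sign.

+£337 billion

MPC = ΔC/ΔYd = (587.675 − 407)/(727 − 452) = 180.675/275 = 0.657.
A lump-sum tax change of −£176 billion shifts disposable income by +£176 billion; first-round consumption changes by −c × ΔT = −0.657 × (−£176 billion) = +£115.632 billion.
Expenditure multiplier = 1/(1 − MPC) = 1/(1 − 0.657) = 1/0.343 ≈ 2.915.
The tax multiplier is −c × k ≈ −1.915, so ΔY = k × (−c·ΔT) = (+£115.632 billion) / 0.343 ≈ +£337 billion.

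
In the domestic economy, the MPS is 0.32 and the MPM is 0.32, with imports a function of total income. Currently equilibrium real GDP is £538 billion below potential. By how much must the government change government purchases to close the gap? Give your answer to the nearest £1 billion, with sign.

MPC = 1 − MPS = 1 − 0.32 = 0.68.
Spending multiplier = 1/(1 − c + m) = 1/(1 − 0.68 + 0.32) = 1/0.64 ≈ 1.563.
Need ΔY = +£538 billion, so ΔG = ΔY/k = (+£538 billion) × 0.64 ≈ +£344 billion.
The government should increase government purchases by £344 billion.

+£344 billion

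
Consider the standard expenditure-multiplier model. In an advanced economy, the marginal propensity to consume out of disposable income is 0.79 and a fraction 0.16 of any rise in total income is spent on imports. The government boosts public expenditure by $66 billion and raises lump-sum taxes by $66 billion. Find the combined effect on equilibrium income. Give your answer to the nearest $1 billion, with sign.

+$37 billion

Expenditure multiplier = 1/(1 − c + m) = 1/(1 − 0.79 + 0.16) = 1/0.37 ≈ 2.703.
ΔG contributes k·ΔG = (+$66 billion) / 0.37 ≈ +$178.4 billion.
ΔT of +$66 billion changes first-round spending by −c·ΔT = −$52.14 billion, contributing k·(−c·ΔT) = (−$52.14 billion) / 0.37 ≈ −$140.9 billion.
Net ΔY = k(ΔG − c·ΔT) = (+$13.86 billion) / 0.37 ≈ +$37 billion.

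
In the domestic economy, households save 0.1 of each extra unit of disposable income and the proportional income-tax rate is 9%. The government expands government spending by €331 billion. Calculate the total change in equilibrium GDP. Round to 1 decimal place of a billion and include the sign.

+€1,828.7 billion

MPC = 1 − MPS = 1 − 0.1 = 0.9.
Government-spending multiplier = 1/(1 − c(1−t)) = 1/(1 − 0.9×0.91) = 1/0.181 ≈ 5.525.
ΔY = k × ΔG = (+€331 billion) / 0.181 ≈ +€1,828.7 billion.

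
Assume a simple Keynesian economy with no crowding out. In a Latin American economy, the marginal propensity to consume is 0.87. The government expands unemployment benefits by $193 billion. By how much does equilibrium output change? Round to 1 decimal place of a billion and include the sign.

The transfer change shifts disposable income by +$193 billion, so first-round consumption changes by c·ΔTR = 0.87 × (+$193 billion) = +$167.91 billion.
Expenditure multiplier = 1/(1 − MPC) = 1/(1 − 0.87) = 1/0.13 ≈ 7.692.
The transfer multiplier is c × k ≈ 6.692, so ΔY = k × (c·ΔTR) = (+$167.91 billion) / 0.13 ≈ +$1,291.6 billion.

+$1,291.6 billion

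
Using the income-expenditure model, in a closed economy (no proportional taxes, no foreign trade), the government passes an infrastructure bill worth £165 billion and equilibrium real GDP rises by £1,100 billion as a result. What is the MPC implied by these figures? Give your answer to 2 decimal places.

0.85

Implied spending multiplier k = ΔY/ΔG = 1,100/165 ≈ 6.6667.
Since k = 1/(1 − MPC), MPC = 1 − 1/k = 1 − ΔG/ΔY = 1 − 165/1,100 = 0.85.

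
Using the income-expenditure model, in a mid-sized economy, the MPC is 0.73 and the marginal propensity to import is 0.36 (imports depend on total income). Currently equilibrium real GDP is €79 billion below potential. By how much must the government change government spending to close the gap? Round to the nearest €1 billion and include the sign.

+€50 billion

Spending multiplier = 1/(1 − c + m) = 1/(1 − 0.73 + 0.36) = 1/0.63 ≈ 1.587.
Need ΔY = +€79 billion, so ΔG = ΔY/k = (+€79 billion) × 0.63 ≈ +€50 billion.
The government should increase government spending by €50 billion.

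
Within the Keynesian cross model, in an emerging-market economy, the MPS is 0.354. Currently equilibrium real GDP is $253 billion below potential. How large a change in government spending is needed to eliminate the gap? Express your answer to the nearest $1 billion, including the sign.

MPC = 1 − MPS = 1 − 0.354 = 0.646.
Spending multiplier = 1/(1 − MPC) = 1/(1 − 0.646) = 1/0.354 ≈ 2.825.
Need ΔY = +$253 billion, so ΔG = ΔY/k = (+$253 billion) × 0.354 ≈ +$90 billion.
The government should increase government spending by $90 billion.

+$90 billion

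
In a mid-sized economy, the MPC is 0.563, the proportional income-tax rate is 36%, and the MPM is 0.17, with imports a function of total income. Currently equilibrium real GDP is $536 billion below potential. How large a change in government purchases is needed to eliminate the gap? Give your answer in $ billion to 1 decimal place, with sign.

+$434.0 billion

Spending multiplier = 1/(1 − c(1−t) + m) = 1/(1 − 0.563×0.64 + 0.17) = 1/0.80968 ≈ 1.235.
Need ΔY = +$536 billion, so ΔG = ΔY/k = (+$536 billion) × 0.80968 ≈ +$434 billion.
The government should increase government purchases by $434 billion.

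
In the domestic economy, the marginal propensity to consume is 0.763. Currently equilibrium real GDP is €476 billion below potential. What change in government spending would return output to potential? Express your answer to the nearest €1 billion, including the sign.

Spending multiplier = 1/(1 − MPC) = 1/(1 − 0.763) = 1/0.237 ≈ 4.219.
Need ΔY = +€476 billion, so ΔG = ΔY/k = (+€476 billion) × 0.237 ≈ +€113 billion.
The government should increase government spending by €113 billion.

+€113 billion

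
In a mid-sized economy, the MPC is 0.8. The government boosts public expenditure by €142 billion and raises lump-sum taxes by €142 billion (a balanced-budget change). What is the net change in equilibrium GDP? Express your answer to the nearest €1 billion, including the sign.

+€142 billion

Expenditure multiplier = 1/(1 − MPC) = 1/(1 − 0.8) = 1/0.2 = 5.
ΔG contributes k·ΔG = (+€142 billion) / 0.2 = +€710 billion.
ΔT of +€142 billion changes first-round spending by −c·ΔT = −€113.6 billion, contributing k·(−c·ΔT) = (−€113.6 billion) / 0.2 = −€568 billion.
With ΔG = ΔT and no other leakages, the balanced-budget multiplier is 1, so ΔY = ΔG = +€142 billion.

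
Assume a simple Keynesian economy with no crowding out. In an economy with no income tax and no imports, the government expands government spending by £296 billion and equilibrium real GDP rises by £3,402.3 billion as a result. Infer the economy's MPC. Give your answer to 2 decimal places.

Implied spending multiplier k = ΔY/ΔG = 3,402.3/296 ≈ 11.4943.
Since k = 1/(1 − MPC), MPC = 1 − 1/k = 1 − ΔG/ΔY = 1 − 296/3,402.3 ≈ 0.91.

0.91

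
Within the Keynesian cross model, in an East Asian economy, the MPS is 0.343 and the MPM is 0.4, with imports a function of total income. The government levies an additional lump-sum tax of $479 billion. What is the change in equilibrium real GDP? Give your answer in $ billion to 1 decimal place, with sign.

MPC = 1 − MPS = 1 − 0.343 = 0.657.
A lump-sum tax change of +$479 billion shifts disposable income by −$479 billion; first-round consumption changes by −c × ΔT = −0.657 × (+$479 billion) = −$314.703 billion.
Expenditure multiplier = 1/(1 − c + m) = 1/(1 − 0.657 + 0.4) = 1/0.743 ≈ 1.346.
The tax multiplier is −c × k ≈ −0.884, so ΔY = k × (−c·ΔT) = (−$314.703 billion) / 0.743 ≈ −$423.6 billion.

−$423.6 billion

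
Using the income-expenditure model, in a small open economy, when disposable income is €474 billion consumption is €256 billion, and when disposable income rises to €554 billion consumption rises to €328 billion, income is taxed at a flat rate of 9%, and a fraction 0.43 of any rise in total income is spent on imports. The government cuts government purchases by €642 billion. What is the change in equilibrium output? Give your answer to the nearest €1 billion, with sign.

−€1,051 billion

MPC = ΔC/ΔYd = (328 − 256)/(554 − 474) = 72/80 = 0.9.
Expenditure multiplier = 1/(1 − c(1−t) + m) = 1/(1 − 0.9×0.91 + 0.43) = 1/0.611 ≈ 1.637.
ΔY = k × ΔG = (−€642 billion) / 0.611 ≈ −€1,051 billion.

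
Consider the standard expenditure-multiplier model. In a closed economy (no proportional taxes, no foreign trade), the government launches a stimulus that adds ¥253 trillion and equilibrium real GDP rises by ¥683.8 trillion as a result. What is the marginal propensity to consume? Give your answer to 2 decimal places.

0.63

Implied spending multiplier k = ΔY/ΔG = 683.8/253 ≈ 2.7028.
Since k = 1/(1 − MPC), MPC = 1 − 1/k = 1 − ΔG/ΔY = 1 − 253/683.8 ≈ 0.63.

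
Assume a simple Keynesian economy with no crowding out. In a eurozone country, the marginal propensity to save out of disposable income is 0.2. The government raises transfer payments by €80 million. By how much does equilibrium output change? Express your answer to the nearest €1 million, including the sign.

MPC = 1 − MPS = 1 − 0.2 = 0.8.
The transfer change shifts disposable income by +€80 million, so first-round consumption changes by c·ΔTR = 0.8 × (+€80 million) = +€64 million.
Expenditure multiplier = 1/(1 − MPC) = 1/(1 − 0.8) = 1/0.2 = 5.
The transfer multiplier is c × k = 4, so ΔY = k × (c·ΔTR) = (+€64 million) / 0.2 = +€320 million.

+€320 million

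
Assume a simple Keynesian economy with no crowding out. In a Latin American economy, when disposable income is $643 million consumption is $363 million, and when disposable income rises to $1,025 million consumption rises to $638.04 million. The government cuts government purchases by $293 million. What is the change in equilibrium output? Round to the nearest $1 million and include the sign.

−$1,046 million

MPC = ΔC/ΔYd = (638.04 − 363)/(1,025 − 643) = 275.04/382 = 0.72.
Government-spending multiplier = 1/(1 − MPC) = 1/(1 − 0.72) = 1/0.28 ≈ 3.571.
ΔY = k × ΔG = (−$293 million) / 0.28 ≈ −$1,046 million.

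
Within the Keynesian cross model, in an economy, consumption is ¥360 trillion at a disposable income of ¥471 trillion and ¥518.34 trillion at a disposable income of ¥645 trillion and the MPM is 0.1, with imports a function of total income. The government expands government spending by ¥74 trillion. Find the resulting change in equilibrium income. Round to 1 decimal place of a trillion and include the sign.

+¥389.5 trillion

MPC = ΔC/ΔYd = (518.34 − 360)/(645 − 471) = 158.34/174 = 0.91.
Expenditure multiplier = 1/(1 − c + m) = 1/(1 − 0.91 + 0.1) = 1/0.19 ≈ 5.263.
ΔY = k × ΔG = (+¥74 trillion) / 0.19 ≈ +¥389.5 trillion.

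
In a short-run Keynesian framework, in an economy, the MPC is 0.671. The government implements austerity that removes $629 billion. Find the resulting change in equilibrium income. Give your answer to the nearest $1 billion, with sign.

−$1,912 billion

Spending multiplier = 1/(1 − MPC) = 1/(1 − 0.671) = 1/0.329 ≈ 3.04.
ΔY = k × ΔG = (−$629 billion) / 0.329 ≈ −$1,912 billion.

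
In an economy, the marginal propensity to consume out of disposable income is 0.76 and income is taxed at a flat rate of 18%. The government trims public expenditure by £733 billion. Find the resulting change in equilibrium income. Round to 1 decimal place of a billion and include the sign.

Government-spending multiplier = 1/(1 − c(1−t)) = 1/(1 − 0.76×0.82) = 1/0.3768 ≈ 2.654.
ΔY = k × ΔG = (−£733 billion) / 0.3768 ≈ −£1,945.3 billion.

−£1,945.3 billion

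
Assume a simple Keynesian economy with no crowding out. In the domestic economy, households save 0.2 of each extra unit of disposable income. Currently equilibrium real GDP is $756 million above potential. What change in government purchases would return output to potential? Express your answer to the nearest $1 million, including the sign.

MPC = 1 − MPS = 1 − 0.2 = 0.8.
Spending multiplier = 1/(1 − MPC) = 1/(1 − 0.8) = 1/0.2 = 5.
Need ΔY = −$756 million, so ΔG = ΔY/k = (−$756 million) × 0.2 ≈ −$151 million.
The government should cut government purchases by $151 million.

−$151 million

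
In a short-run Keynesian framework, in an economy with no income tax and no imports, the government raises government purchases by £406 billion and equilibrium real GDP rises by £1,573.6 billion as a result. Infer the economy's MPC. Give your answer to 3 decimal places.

0.742

Implied spending multiplier k = ΔY/ΔG = 1,573.6/406 ≈ 3.8759.
Since k = 1/(1 − MPC), MPC = 1 − 1/k = 1 − ΔG/ΔY = 1 − 406/1,573.6 ≈ 0.742.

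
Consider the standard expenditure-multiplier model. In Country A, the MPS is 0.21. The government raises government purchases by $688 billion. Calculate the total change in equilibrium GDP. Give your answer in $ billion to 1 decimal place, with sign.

MPC = 1 − MPS = 1 − 0.21 = 0.79.
Government-spending multiplier = 1/(1 − MPC) = 1/(1 − 0.79) = 1/0.21 ≈ 4.762.
ΔY = k × ΔG = (+$688 billion) / 0.21 ≈ +$3,276.2 billion.

+$3,276.2 billion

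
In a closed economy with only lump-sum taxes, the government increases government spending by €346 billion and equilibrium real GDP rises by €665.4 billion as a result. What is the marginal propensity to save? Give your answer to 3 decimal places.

Implied spending multiplier k = ΔY/ΔG = 665.4/346 ≈ 1.9231.
Since k = 1/(1 − MPC), MPC = 1 − 1/k = 1 − ΔG/ΔY = 1 − 346/665.4 ≈ 0.480.
MPS = 1 − MPC = 0.520.

0.520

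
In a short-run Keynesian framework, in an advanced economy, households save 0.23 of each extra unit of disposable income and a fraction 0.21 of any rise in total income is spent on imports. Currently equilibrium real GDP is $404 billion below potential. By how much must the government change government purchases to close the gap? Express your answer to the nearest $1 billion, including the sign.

+$178 billion

MPC = 1 − MPS = 1 − 0.23 = 0.77.
Spending multiplier = 1/(1 − c + m) = 1/(1 − 0.77 + 0.21) = 1/0.44 ≈ 2.273.
Need ΔY = +$404 billion, so ΔG = ΔY/k = (+$404 billion) × 0.44 ≈ +$178 billion.
The government should increase government purchases by $178 billion.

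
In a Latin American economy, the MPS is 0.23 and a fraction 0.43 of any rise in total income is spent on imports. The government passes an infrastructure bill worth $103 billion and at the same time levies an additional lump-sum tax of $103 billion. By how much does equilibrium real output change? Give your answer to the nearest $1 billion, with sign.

MPC = 1 − MPS = 1 − 0.23 = 0.77.
Expenditure multiplier = 1/(1 − c + m) = 1/(1 − 0.77 + 0.43) = 1/0.66 ≈ 1.515.
ΔG contributes k·ΔG = (+$103 billion) / 0.66 ≈ +$156.1 billion.
ΔT of +$103 billion changes first-round spending by −c·ΔT = −$79.31 billion, contributing k·(−c·ΔT) = (−$79.31 billion) / 0.66 ≈ −$120.2 billion.
Net ΔY = k(ΔG − c·ΔT) = (+$23.69 billion) / 0.66 ≈ +$36 billion.

+$36 billion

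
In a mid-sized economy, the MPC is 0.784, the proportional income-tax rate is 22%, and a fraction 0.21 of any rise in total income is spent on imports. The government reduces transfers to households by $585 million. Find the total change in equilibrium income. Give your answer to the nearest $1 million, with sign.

−$766 million

The transfer change shifts disposable income by −$585 million, so first-round consumption changes by c·ΔTR = 0.784 × (−$585 million) = −$458.64 million.
Expenditure multiplier = 1/(1 − c(1−t) + m) = 1/(1 − 0.784×0.78 + 0.21) = 1/0.59848 ≈ 1.671.
The transfer multiplier is c × k ≈ 1.31, so ΔY = k × (c·ΔTR) = (−$458.64 million) / 0.59848 ≈ −$766 million.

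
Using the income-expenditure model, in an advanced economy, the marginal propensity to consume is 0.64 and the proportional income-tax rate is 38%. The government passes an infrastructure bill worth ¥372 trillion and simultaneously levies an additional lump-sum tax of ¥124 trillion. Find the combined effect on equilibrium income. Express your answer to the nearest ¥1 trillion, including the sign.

Expenditure multiplier = 1/(1 − c(1−t)) = 1/(1 − 0.64×0.62) = 1/0.6032 ≈ 1.658.
ΔG contributes k·ΔG = (+¥372 trillion) / 0.6032 ≈ +¥616.7 trillion.
ΔT of +¥124 trillion changes first-round spending by −c·ΔT = −¥79.36 trillion, contributing k·(−c·ΔT) = (−¥79.36 trillion) / 0.6032 ≈ −¥131.6 trillion.
Net ΔY = k(ΔG − c·ΔT) = (+¥292.64 trillion) / 0.6032 ≈ +¥485 trillion.

+¥485 trillion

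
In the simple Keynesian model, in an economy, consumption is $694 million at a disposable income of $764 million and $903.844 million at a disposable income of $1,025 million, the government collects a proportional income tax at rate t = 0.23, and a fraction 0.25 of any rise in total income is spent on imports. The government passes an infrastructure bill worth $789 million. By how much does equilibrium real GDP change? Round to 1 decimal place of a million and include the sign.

MPC = ΔC/ΔYd = (903.844 − 694)/(1,025 − 764) = 209.844/261 = 0.804.
Government-spending multiplier = 1/(1 − c(1−t) + m) = 1/(1 − 0.804×0.77 + 0.25) = 1/0.63092 ≈ 1.585.
ΔY = k × ΔG = (+$789 million) / 0.63092 ≈ +$1,250.6 million.

+$1,250.6 million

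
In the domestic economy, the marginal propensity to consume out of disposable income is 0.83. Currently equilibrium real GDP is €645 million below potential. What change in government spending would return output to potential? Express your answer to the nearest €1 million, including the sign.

Spending multiplier = 1/(1 − MPC) = 1/(1 − 0.83) = 1/0.17 ≈ 5.882.
Need ΔY = +€645 million, so ΔG = ΔY/k = (+€645 million) × 0.17 ≈ +€110 million.
The government should increase government spending by €110 million.

+€110 million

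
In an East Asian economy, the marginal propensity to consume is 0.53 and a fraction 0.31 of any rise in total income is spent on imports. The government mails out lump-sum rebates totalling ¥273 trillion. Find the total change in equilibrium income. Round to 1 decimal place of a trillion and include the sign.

+¥185.5 trillion

A lump-sum tax change of −¥273 trillion shifts disposable income by +¥273 trillion; first-round consumption changes by −c × ΔT = −0.53 × (−¥273 trillion) = +¥144.69 trillion.
Expenditure multiplier = 1/(1 − c + m) = 1/(1 − 0.53 + 0.31) = 1/0.78 ≈ 1.282.
The tax multiplier is −c × k ≈ −0.679, so ΔY = k × (−c·ΔT) = (+¥144.69 trillion) / 0.78 = +¥185.5 trillion.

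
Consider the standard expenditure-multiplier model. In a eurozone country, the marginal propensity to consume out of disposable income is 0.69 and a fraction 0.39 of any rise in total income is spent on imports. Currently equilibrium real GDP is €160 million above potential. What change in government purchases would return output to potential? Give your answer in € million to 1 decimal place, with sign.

−€112.0 million

Spending multiplier = 1/(1 − c + m) = 1/(1 − 0.69 + 0.39) = 1/0.7 ≈ 1.429.
Need ΔY = −€160 million, so ΔG = ΔY/k = (−€160 million) × 0.7 = −€112 million.
The government should cut government purchases by €112 million.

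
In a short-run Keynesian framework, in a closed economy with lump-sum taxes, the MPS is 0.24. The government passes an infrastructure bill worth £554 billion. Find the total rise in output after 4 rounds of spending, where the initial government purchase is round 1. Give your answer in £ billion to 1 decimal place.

£1,538.2 billion

MPC = 1 − MPS = 1 − 0.24 = 0.76.
Round 1 adds ΔG = £554 billion; each later round is MPC = 0.76 times the previous.
After 4 rounds: 554 + 421.04 + 319.9904 + 243.192704 = ΔG·(1 − c^4)/(1 − c) = 554 × (1 − 0.33362176)/0.24 ≈ £1,538.2 billion.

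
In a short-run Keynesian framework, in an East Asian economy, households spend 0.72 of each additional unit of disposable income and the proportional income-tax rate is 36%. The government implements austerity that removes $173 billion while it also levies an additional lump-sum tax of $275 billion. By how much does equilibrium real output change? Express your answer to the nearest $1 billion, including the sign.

Expenditure multiplier = 1/(1 − c(1−t)) = 1/(1 − 0.72×0.64) = 1/0.5392 ≈ 1.855.
ΔG contributes k·ΔG = (−$173 billion) / 0.5392 ≈ −$320.8 billion.
ΔT of +$275 billion changes first-round spending by −c·ΔT = −$198 billion, contributing k·(−c·ΔT) = (−$198 billion) / 0.5392 ≈ −$367.2 billion.
Net ΔY = k(ΔG − c·ΔT) = (−$371 billion) / 0.5392 ≈ −$688 billion.

−$688 billion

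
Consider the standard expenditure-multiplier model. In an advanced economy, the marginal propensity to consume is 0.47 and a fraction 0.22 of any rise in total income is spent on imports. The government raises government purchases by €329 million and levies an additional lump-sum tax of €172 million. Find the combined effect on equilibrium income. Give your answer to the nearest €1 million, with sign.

Expenditure multiplier = 1/(1 − c + m) = 1/(1 − 0.47 + 0.22) = 1/0.75 ≈ 1.333.
ΔG contributes k·ΔG = (+€329 million) / 0.75 ≈ +€438.7 million.
ΔT of +€172 million changes first-round spending by −c·ΔT = −€80.84 million, contributing k·(−c·ΔT) = (−€80.84 million) / 0.75 ≈ −€107.8 million.
Net ΔY = k(ΔG − c·ΔT) = (+€248.16 million) / 0.75 ≈ +€331 million.

+€331 million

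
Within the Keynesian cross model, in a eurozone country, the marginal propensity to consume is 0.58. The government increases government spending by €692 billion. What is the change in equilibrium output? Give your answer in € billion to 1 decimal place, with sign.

+€1,647.6 billion

Government-spending multiplier = 1/(1 − MPC) = 1/(1 − 0.58) = 1/0.42 ≈ 2.381.
ΔY = k × ΔG = (+€692 billion) / 0.42 ≈ +€1,647.6 billion.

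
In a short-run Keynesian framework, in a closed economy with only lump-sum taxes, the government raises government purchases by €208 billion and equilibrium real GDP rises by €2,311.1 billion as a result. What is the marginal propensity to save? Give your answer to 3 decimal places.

Implied spending multiplier k = ΔY/ΔG = 2,311.1/208 ≈ 11.1111.
Since k = 1/(1 − MPC), MPC = 1 − 1/k = 1 − ΔG/ΔY = 1 − 208/2,311.1 ≈ 0.910.
MPS = 1 − MPC = 0.090.

0.090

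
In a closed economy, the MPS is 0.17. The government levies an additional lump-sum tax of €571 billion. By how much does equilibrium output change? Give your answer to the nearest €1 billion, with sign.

MPC = 1 − MPS = 1 − 0.17 = 0.83.
A lump-sum tax change of +€571 billion shifts disposable income by −€571 billion; first-round consumption changes by −c × ΔT = −0.83 × (+€571 billion) = −€473.93 billion.
Expenditure multiplier = 1/(1 − MPC) = 1/(1 − 0.83) = 1/0.17 ≈ 5.882.
The tax multiplier is −c × k ≈ −4.882, so ΔY = k × (−c·ΔT) = (−€473.93 billion) / 0.17 ≈ −€2,788 billion.

−€2,788 billion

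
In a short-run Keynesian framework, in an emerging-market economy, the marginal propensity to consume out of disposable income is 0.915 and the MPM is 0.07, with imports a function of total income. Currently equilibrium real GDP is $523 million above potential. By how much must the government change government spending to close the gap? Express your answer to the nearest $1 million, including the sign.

Spending multiplier = 1/(1 − c + m) = 1/(1 − 0.915 + 0.07) = 1/0.155 ≈ 6.452.
Need ΔY = −$523 million, so ΔG = ΔY/k = (−$523 million) × 0.155 ≈ −$81 million.
The government should cut government spending by $81 million.

−$81 million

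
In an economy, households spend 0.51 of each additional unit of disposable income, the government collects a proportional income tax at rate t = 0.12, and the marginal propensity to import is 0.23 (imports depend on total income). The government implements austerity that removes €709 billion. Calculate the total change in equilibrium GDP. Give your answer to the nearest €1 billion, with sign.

Spending multiplier = 1/(1 − c(1−t) + m) = 1/(1 − 0.51×0.88 + 0.23) = 1/0.7812 ≈ 1.28.
ΔY = k × ΔG = (−€709 billion) / 0.7812 ≈ −€908 billion.

−€908 billion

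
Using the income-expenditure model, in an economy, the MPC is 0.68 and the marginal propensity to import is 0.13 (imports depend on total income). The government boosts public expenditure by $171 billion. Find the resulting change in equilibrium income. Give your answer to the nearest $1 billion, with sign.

Government-spending multiplier = 1/(1 − c + m) = 1/(1 − 0.68 + 0.13) = 1/0.45 ≈ 2.222.
ΔY = k × ΔG = (+$171 billion) / 0.45 = +$380 billion.

+$380 billion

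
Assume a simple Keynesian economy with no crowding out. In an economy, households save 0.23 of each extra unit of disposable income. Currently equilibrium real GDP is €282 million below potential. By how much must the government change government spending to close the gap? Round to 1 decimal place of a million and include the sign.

MPC = 1 − MPS = 1 − 0.23 = 0.77.
Spending multiplier = 1/(1 − MPC) = 1/(1 − 0.77) = 1/0.23 ≈ 4.348.
Need ΔY = +€282 million, so ΔG = ΔY/k = (+€282 million) × 0.23 ≈ +€64.9 million.
The government should increase government spending by €64.9 million.

+€64.9 million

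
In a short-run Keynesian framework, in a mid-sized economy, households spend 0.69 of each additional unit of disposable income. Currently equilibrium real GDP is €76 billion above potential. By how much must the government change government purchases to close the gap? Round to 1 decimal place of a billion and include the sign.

Spending multiplier = 1/(1 − MPC) = 1/(1 − 0.69) = 1/0.31 ≈ 3.226.
Need ΔY = −€76 billion, so ΔG = ΔY/k = (−€76 billion) × 0.31 ≈ −€23.6 billion.
The government should cut government purchases by €23.6 billion.

−€23.6 billion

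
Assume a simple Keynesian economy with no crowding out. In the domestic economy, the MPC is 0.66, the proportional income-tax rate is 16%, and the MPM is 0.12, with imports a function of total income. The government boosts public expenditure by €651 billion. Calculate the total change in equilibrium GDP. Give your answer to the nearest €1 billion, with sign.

Expenditure multiplier = 1/(1 − c(1−t) + m) = 1/(1 − 0.66×0.84 + 0.12) = 1/0.5656 ≈ 1.768.
ΔY = k × ΔG = (+€651 billion) / 0.5656 ≈ +€1,151 billion.

+€1,151 billion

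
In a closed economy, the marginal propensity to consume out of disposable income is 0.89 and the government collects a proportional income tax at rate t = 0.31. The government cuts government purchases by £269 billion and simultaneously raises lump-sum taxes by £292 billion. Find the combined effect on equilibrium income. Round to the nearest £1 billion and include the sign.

−£1,371 billion

Expenditure multiplier = 1/(1 − c(1−t)) = 1/(1 − 0.89×0.69) = 1/0.3859 ≈ 2.591.
ΔG contributes k·ΔG = (−£269 billion) / 0.3859 ≈ −£697.1 billion.
ΔT of +£292 billion changes first-round spending by −c·ΔT = −£259.88 billion, contributing k·(−c·ΔT) = (−£259.88 billion) / 0.3859 ≈ −£673.4 billion.
Net ΔY = k(ΔG − c·ΔT) = (−£528.88 billion) / 0.3859 ≈ −£1,371 billion.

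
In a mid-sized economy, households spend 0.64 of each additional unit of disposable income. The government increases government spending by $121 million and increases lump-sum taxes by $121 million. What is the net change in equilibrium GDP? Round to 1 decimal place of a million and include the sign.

Expenditure multiplier = 1/(1 − MPC) = 1/(1 − 0.64) = 1/0.36 ≈ 2.778.
ΔG contributes k·ΔG = (+$121 million) / 0.36 ≈ +$336.1 million.
ΔT of +$121 million changes first-round spending by −c·ΔT = −$77.44 million, contributing k·(−c·ΔT) = (−$77.44 million) / 0.36 ≈ −$215.1 million.
With ΔG = ΔT and no other leakages, the balanced-budget multiplier is 1, so ΔY = ΔG = +$121 million.

+$121.0 million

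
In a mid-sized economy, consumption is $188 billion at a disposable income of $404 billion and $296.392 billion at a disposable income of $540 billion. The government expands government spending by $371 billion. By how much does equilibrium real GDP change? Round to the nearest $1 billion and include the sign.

+$1,828 billion

MPC = ΔC/ΔYd = (296.392 − 188)/(540 − 404) = 108.392/136 = 0.797.
Spending multiplier = 1/(1 − MPC) = 1/(1 − 0.797) = 1/0.203 ≈ 4.926.
ΔY = k × ΔG = (+$371 billion) / 0.203 ≈ +$1,828 billion.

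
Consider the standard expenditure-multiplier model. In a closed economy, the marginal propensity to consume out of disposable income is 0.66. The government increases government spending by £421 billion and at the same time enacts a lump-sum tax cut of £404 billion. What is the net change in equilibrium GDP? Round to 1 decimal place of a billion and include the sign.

Expenditure multiplier = 1/(1 − MPC) = 1/(1 − 0.66) = 1/0.34 ≈ 2.941.
ΔG contributes k·ΔG = (+£421 billion) / 0.34 ≈ +£1,238.2 billion.
ΔT of −£404 billion changes first-round spending by −c·ΔT = +£266.64 billion, contributing k·(−c·ΔT) = (+£266.64 billion) / 0.34 ≈ +£784.2 billion.
Net ΔY = k(ΔG − c·ΔT) = (+£687.64 billion) / 0.34 ≈ +£2,022.5 billion.

+£2,022.5 billion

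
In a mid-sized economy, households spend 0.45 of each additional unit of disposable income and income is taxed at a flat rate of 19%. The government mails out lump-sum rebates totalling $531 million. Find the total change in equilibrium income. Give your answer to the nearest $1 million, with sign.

A lump-sum tax change of −$531 million shifts disposable income by +$531 million; first-round consumption changes by −c × ΔT = −0.45 × (−$531 million) = +$238.95 million.
Expenditure multiplier = 1/(1 − c(1−t)) = 1/(1 − 0.45×0.81) = 1/0.6355 ≈ 1.574.
The tax multiplier is −c × k ≈ −0.708, so ΔY = k × (−c·ΔT) = (+$238.95 million) / 0.6355 ≈ +$376 million.

+$376 million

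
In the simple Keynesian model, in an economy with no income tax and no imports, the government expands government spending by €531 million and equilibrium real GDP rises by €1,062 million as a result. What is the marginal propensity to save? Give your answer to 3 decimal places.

Implied spending multiplier k = ΔY/ΔG = 1,062/531 = 2.
Since k = 1/(1 − MPC), MPC = 1 − 1/k = 1 − ΔG/ΔY = 1 − 531/1,062 = 0.500.
MPS = 1 − MPC = 0.500.

0.500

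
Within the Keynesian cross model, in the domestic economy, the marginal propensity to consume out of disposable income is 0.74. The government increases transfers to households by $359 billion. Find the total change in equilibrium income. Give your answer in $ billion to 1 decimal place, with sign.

The transfer change shifts disposable income by +$359 billion, so first-round consumption changes by c·ΔTR = 0.74 × (+$359 billion) = +$265.66 billion.
Expenditure multiplier = 1/(1 − MPC) = 1/(1 − 0.74) = 1/0.26 ≈ 3.846.
The transfer multiplier is c × k ≈ 2.846, so ΔY = k × (c·ΔTR) = (+$265.66 billion) / 0.26 ≈ +$1,021.8 billion.

+$1,021.8 billion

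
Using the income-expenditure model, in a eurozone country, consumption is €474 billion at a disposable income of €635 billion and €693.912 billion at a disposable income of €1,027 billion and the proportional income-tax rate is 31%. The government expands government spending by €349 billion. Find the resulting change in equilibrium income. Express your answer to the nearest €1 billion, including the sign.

MPC = ΔC/ΔYd = (693.912 − 474)/(1,027 − 635) = 219.912/392 = 0.561.
Spending multiplier = 1/(1 − c(1−t)) = 1/(1 − 0.561×0.69) = 1/0.61291 ≈ 1.632.
ΔY = k × ΔG = (+€349 billion) / 0.61291 ≈ +€569 billion.

+€569 billion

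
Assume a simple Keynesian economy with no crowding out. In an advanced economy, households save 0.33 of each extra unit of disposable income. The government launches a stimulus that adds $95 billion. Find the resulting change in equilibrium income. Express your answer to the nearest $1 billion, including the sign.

+$288 billion

MPC = 1 − MPS = 1 − 0.33 = 0.67.
Spending multiplier = 1/(1 − MPC) = 1/(1 − 0.67) = 1/0.33 ≈ 3.03.
ΔY = k × ΔG = (+$95 billion) / 0.33 ≈ +$288 billion.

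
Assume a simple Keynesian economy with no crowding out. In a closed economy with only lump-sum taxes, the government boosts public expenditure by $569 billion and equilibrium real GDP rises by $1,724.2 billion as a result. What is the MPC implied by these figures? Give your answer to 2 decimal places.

0.67

Implied spending multiplier k = ΔY/ΔG = 1,724.2/569 ≈ 3.0302.
Since k = 1/(1 − MPC), MPC = 1 − 1/k = 1 − ΔG/ΔY = 1 − 569/1,724.2 ≈ 0.67.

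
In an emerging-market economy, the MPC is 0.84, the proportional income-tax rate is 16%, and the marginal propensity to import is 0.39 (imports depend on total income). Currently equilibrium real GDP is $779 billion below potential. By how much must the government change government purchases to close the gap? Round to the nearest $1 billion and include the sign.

+$533 billion

Spending multiplier = 1/(1 − c(1−t) + m) = 1/(1 − 0.84×0.84 + 0.39) = 1/0.6844 ≈ 1.461.
Need ΔY = +$779 billion, so ΔG = ΔY/k = (+$779 billion) × 0.6844 ≈ +$533 billion.
The government should increase government purchases by $533 billion.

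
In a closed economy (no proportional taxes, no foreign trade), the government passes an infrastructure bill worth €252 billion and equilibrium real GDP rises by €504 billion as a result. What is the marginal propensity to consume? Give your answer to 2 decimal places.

Implied spending multiplier k = ΔY/ΔG = 504/252 = 2.
Since k = 1/(1 − MPC), MPC = 1 − 1/k = 1 − ΔG/ΔY = 1 − 252/504 = 0.50.

0.50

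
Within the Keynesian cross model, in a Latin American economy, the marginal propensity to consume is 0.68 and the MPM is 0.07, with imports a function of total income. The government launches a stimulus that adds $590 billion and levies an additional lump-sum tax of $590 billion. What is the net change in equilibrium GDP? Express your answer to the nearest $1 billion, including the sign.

Expenditure multiplier = 1/(1 − c + m) = 1/(1 − 0.68 + 0.07) = 1/0.39 ≈ 2.564.
ΔG contributes k·ΔG = (+$590 billion) / 0.39 ≈ +$1,512.8 billion.
ΔT of +$590 billion changes first-round spending by −c·ΔT = −$401.2 billion, contributing k·(−c·ΔT) = (−$401.2 billion) / 0.39 ≈ −$1,028.7 billion.
Net ΔY = k(ΔG − c·ΔT) = (+$188.8 billion) / 0.39 ≈ +$484 billion.

+$484 billion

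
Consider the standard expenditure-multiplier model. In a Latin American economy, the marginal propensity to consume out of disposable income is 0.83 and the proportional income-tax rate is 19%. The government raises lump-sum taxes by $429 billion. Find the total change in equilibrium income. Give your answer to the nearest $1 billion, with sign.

A lump-sum tax change of +$429 billion shifts disposable income by −$429 billion; first-round consumption changes by −c × ΔT = −0.83 × (+$429 billion) = −$356.07 billion.
Expenditure multiplier = 1/(1 − c(1−t)) = 1/(1 − 0.83×0.81) = 1/0.3277 ≈ 3.052.
The tax multiplier is −c × k ≈ −2.533, so ΔY = k × (−c·ΔT) = (−$356.07 billion) / 0.3277 ≈ −$1,087 billion.

−$1,087 billion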